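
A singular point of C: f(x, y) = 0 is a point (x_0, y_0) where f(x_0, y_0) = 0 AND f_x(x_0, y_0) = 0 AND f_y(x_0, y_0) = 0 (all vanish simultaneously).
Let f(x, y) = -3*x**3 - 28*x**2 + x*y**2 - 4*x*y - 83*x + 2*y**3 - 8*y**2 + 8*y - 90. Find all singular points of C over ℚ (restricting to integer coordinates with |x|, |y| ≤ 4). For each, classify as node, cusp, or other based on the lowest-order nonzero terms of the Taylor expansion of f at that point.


Singular points: {(-3, 2)}; classification: node.

Compute partial derivatives:
  f_x = -9*x**2 - 56*x + y**2 - 4*y - 83.
  f_y = 2*x*y - 4*x + 6*y**2 - 16*y + 8.
Scan x_0 ∈ {−4, ..., 4}. For each x_0, f_y(x_0, y) is a polynomial in y; find its integer roots y ∈ {−4, ..., 4}, then test f_x and f at those candidates.
  x = -4: f_y(-4, y) = 6*y**2 - 24*y + 24; vanishes at y ∈ {2}. (-4, 2): f_x = -7 ≠ 0.
  x = -3: f_y(-3, y) = 6*y**2 - 22*y + 20; vanishes at y ∈ {2}. (-3, 2): f_x = 0, f = 0 — SINGULAR.
  x = -2: f_y(-2, y) = 6*y**2 - 20*y + 16; vanishes at y ∈ {2}. (-2, 2): f_x = -11 ≠ 0.
  x = -1: f_y(-1, y) = 6*y**2 - 18*y + 12; vanishes at y ∈ {1, 2}. (-1, 1): f_x = -39 ≠ 0; (-1, 2): f_x = -40 ≠ 0.
  x = 0: f_y(0, y) = 6*y**2 - 16*y + 8; vanishes at y ∈ {2}. (0, 2): f_x = -87 ≠ 0.
  x = 1: f_y(1, y) = 6*y**2 - 14*y + 4; vanishes at y ∈ {2}. (1, 2): f_x = -152 ≠ 0.
  x = 2: f_y(2, y) = 6*y**2 - 12*y; vanishes at y ∈ {0, 2}. (2, 0): f_x = -231 ≠ 0; (2, 2): f_x = -235 ≠ 0.
  x = 3: f_y(3, y) = 6*y**2 - 10*y - 4; vanishes at y ∈ {2}. (3, 2): f_x = -336 ≠ 0.
  x = 4: f_y(4, y) = 6*y**2 - 8*y - 8; vanishes at y ∈ {2}. (4, 2): f_x = -455 ≠ 0.
Only singular point on the grid: (-3, 2).
Classify: substitute x = -3 + u, y = 2 + v and expand: f = -3*u**3 - u**2 + u*v**2 + 2*v**3 + v**2.
No constant or linear terms (consistent with a singular point). Quadratic part: -u**2 + v**2. Cubic part: -3*u**3 + u*v**2 + 2*v**3.
The quadratic part v**2 - u**2 = (v − u)(v + u) splits into two distinct linear factors, so there are two distinct tangent lines y − 2 = ±(x − -3) — this is a node (ordinary double point).
Classification: node.


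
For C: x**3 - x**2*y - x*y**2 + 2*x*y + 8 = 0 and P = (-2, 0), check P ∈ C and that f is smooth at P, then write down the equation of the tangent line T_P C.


Tangent line at P: 12*x - 8*y + 24 = 0.

Step 1: f(-2, 0) = 0, so P lies on C.
Step 2: partial derivatives
  f_x(x, y) = 3*x**2 - 2*x*y - y**2 + 2*y, f_y(x, y) = -x**2 - 2*x*y + 2*x.
  f_x(P) = 12, f_y(P) = -8 (gradient nonzero, so P is smooth).
Step 3: tangent line at P: 12·(x − -2) + -8·(y − 0) = 0.
Expanding: 12*x - 8*y + 24 = 0.


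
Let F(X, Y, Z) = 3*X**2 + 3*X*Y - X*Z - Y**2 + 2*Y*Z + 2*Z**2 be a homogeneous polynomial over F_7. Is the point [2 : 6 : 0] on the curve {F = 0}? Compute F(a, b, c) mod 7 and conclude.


F(2,6,0) ≡ 5 (mod 7); P is NOT on the curve.

Evaluate F(2, 6, 0) term-by-term (mod 7).
  3*X**2 ↦ 3·4·1·1 = 12
  3*X*Y ↦ 3·2·6·1 = 36
  -X*Z ↦ -1·2·1·0 = 0
  -Y**2 ↦ -1·1·36·1 = -36
  2*Y*Z ↦ 2·1·6·0 = 0
  2*Z**2 ↦ 2·1·1·0 = 0
Sum: F(2, 6, 0) = (12) + (36) + (0) + (-36) + (0) + (0) = 12.
Reducing mod 7: 12 ≡ 5 (mod 7).
Since F(a, b, c) ≡ 5 ≠ 0 (mod 7), P does NOT lie on the curve.


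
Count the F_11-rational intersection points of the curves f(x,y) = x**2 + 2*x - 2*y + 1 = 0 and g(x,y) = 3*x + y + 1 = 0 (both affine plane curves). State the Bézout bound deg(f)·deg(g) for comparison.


Common zeros: ∅; count = 0; Bézout bound = 2.

deg(f) = 2, deg(g) = 1, so Bézout bound = 2.
Scan x ∈ F_11. For each x, list the y ∈ F_11 with f(x, y) ≡ 0 and those with g(x, y) ≡ 0 (mod 11); the common zeros in that column are the intersection.
  x = 0: f ≡ 0 at y ∈ {6}; g ≡ 0 at y ∈ {10}; common: ∅.
  x = 1: f ≡ 0 at y ∈ {2}; g ≡ 0 at y ∈ {7}; common: ∅.
  x = 2: f ≡ 0 at y ∈ {10}; g ≡ 0 at y ∈ {4}; common: ∅.
  x = 3: f ≡ 0 at y ∈ {8}; g ≡ 0 at y ∈ {1}; common: ∅.
  x = 4: f ≡ 0 at y ∈ {7}; g ≡ 0 at y ∈ {9}; common: ∅.
  x = 5: f ≡ 0 at y ∈ {7}; g ≡ 0 at y ∈ {6}; common: ∅.
  x = 6: f ≡ 0 at y ∈ {8}; g ≡ 0 at y ∈ {3}; common: ∅.
  x = 7: f ≡ 0 at y ∈ {10}; g ≡ 0 at y ∈ {0}; common: ∅.
  x = 8: f ≡ 0 at y ∈ {2}; g ≡ 0 at y ∈ {8}; common: ∅.
  x = 9: f ≡ 0 at y ∈ {6}; g ≡ 0 at y ∈ {5}; common: ∅.
  x = 10: f ≡ 0 at y ∈ {0}; g ≡ 0 at y ∈ {2}; common: ∅.
Collecting: common zeros = ∅, so the count is 0.
Comparison with the Bézout bound: 0 ≤ 2 = deg(f)·deg(g), as expected for curves with no common component (the affine F_11-count falls short of the bound because intersections may lie at infinity, over extension fields, or carry multiplicity).


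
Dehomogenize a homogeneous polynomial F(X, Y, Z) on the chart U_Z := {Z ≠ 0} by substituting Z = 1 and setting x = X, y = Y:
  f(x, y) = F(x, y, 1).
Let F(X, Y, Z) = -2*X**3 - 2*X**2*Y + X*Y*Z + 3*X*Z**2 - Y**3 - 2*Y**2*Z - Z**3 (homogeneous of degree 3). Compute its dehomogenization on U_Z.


f(x, y) = -2*x**3 - 2*x**2*y + x*y + 3*x - y**3 - 2*y**2 - 1

On U_Z we set Z = 1. Each monomial c·X^i·Y^j·Z^k in F becomes c·x^i·y^j·1^k = c·x^i·y^j.
Substituting Z = 1: F(X, Y, 1) = -2*x**3 - 2*x**2*y + x*y + 3*x - y**3 - 2*y**2 - 1.
Note: deg(f) ≤ deg(F) = 3; strict inequality happens when F is divisible by Z (lost terms).


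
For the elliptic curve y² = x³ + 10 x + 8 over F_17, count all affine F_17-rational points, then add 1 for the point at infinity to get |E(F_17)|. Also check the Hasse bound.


Affine points = {(0, 5), (0, 12), (1, 6), (1, 11), (2, 6), (2, 11), (5, 8), (5, 9), (7, 8), (7, 9), (11, 2), (11, 15), (14, 6), (14, 11)}; affine count = 14; |E(F_17)| = 15.

Discriminant check: Δ ∝ 4a³ + 27b² = 4·10³ + 27·8² = 4·1000 + 27·64 ≡ 16 (mod 17). Nonzero ⇒ E is nonsingular.
For each x ∈ F_17, compute rhs = x³ + 10·x + 8 mod 17, then count y ∈ F_17 with y² ≡ rhs.
  x = 0: rhs = 8, matching y values: 5, 12 (2 points).
  x = 1: rhs = 2, matching y values: 6, 11 (2 points).
  x = 2: rhs = 2, matching y values: 6, 11 (2 points).
  x = 3: rhs = 14, matching y values: none (0 points).
  x = 4: rhs = 10, matching y values: none (0 points).
  x = 5: rhs = 13, matching y values: 8, 9 (2 points).
  x = 6: rhs = 12, matching y values: none (0 points).
  x = 7: rhs = 13, matching y values: 8, 9 (2 points).
  x = 8: rhs = 5, matching y values: none (0 points).
  x = 9: rhs = 11, matching y values: none (0 points).
  x = 10: rhs = 3, matching y values: none (0 points).
  x = 11: rhs = 4, matching y values: 2, 15 (2 points).
  x = 12: rhs = 3, matching y values: none (0 points).
  x = 13: rhs = 6, matching y values: none (0 points).
  x = 14: rhs = 2, matching y values: 6, 11 (2 points).
  x = 15: rhs = 14, matching y values: none (0 points).
  x = 16: rhs = 14, matching y values: none (0 points).
Total affine count: 14.
Full point count |E(F_17)| = 14 + 1 = 15.
Hasse bound: |15 − (17+1)| = |-3| = 3 ≤ 2√17 ≈ 8.2462 ✓.


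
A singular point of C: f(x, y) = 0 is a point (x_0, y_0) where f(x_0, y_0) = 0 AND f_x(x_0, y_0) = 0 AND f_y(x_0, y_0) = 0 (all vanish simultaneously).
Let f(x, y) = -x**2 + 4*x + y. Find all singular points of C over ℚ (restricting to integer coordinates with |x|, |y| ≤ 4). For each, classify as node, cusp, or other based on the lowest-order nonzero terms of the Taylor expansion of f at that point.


No singular points in the scanned grid; C is smooth there.

Compute partial derivatives:
  f_x = 4 - 2*x.
  f_y = 1.
f_y = 1 is a nonzero constant, so f_y never vanishes: no point (x, y) can satisfy f = f_x = f_y = 0. In particular no (x, y) ∈ {−4, ..., 4}² is singular; the curve is smooth.


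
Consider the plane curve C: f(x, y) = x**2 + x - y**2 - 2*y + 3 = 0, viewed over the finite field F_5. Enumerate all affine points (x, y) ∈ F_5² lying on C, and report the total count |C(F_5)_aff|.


Affine F_5-points: {(0, 1), (0, 2), (1, 0), (1, 3), (2, 4), (3, 0), (3, 3), (4, 1), (4, 2)}; count = 9.

For each of the 25 pairs (x, y) ∈ F_5², evaluate f(x, y) mod 5. Record the zeros.
  x = 0: [0↦3, 1↦0, 2↦0, 3↦3, 4↦4]  zeros at y ∈ {1, 2}
  x = 1: [0↦0, 1↦2, 2↦2, 3↦0, 4↦1]  zeros at y ∈ {0, 3}
  x = 2: [0↦4, 1↦1, 2↦1, 3↦4, 4↦0]  zeros at y ∈ {4}
  x = 3: [0↦0, 1↦2, 2↦2, 3↦0, 4↦1]  zeros at y ∈ {0, 3}
  x = 4: [0↦3, 1↦0, 2↦0, 3↦3, 4↦4]  zeros at y ∈ {1, 2}
Collecting zeros: affine points = {(0, 1), (0, 2), (1, 0), (1, 3), (2, 4), (3, 0), (3, 3), (4, 1), (4, 2)}.
Total count |C(F_5)_aff| = 9.


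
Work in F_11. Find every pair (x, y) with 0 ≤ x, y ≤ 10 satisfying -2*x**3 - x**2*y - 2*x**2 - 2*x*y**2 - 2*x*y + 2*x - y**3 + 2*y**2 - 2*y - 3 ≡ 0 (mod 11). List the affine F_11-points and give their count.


Affine F_11-points: {(0, 5), (1, 1), (3, 10), (5, 2), (5, 5), (5, 7), (6, 0), (8, 5), (8, 9), (9, 3), (9, 6), (9, 8)}; count = 12.

For each of the 121 pairs (x, y) ∈ F_11², evaluate f(x, y) mod 11. Record the zeros.
  x = 0: [0↦8, 1↦7, 2↦4, 3↦4, 4↦1, 5↦0, 6↦6, 7↦2, 8↦4, 9↦6, 10↦2]  zeros at y ∈ {5}
  x = 1: [0↦6, 1↦0, 2↦10, 3↦8, 4↦10, 5↦10, 6↦2, 7↦2, 8↦4, 9↦2, 10↦1]  zeros at y ∈ {1}
  x = 2: [0↦10, 1↦8, 2↦7, 3↦1, 4↦6, 5↦5, 6↦3, 7↦5, 8↦5, 9↦8, 10↦8]  zeros at y ∈ ∅
  x = 3: [0↦8, 1↦8, 2↦5, 3↦4, 4↦10, 5↦6, 6↦8, 7↦10, 8↦6, 9↦1, 10↦0]  zeros at y ∈ {10}
  x = 4: [0↦10, 1↦10, 2↦3, 3↦5, 4↦10, 5↦1, 6↦5, 7↦5, 8↦6, 9↦2, 10↦9]  zeros at y ∈ ∅
  x = 5: [0↦4, 1↦2, 2↦0, 3↦3, 4↦5, 5↦0, 6↦4, 7↦0, 8↦4, 9↦10, 10↦1]  zeros at y ∈ {2, 5, 7}
  x = 6: [0↦0, 1↦5, 2↦6, 3↦8, 4↦5, 5↦2, 6↦4, 7↦5, 8↦10, 9↦2, 10↦8]  zeros at y ∈ {0}
  x = 7: [0↦8, 1↦7, 2↦9, 3↦8, 4↦9, 5↦6, 6↦4, 7↦8, 8↦1, 9↦10, 10↦7]  zeros at y ∈ ∅
  x = 8: [0↦5, 1↦7, 2↦8, 3↦2, 4↦5, 5↦0, 6↦3, 7↦8, 8↦9, 9↦0, 10↦8]  zeros at y ∈ {5, 9}
  x = 9: [0↦1, 1↦4, 2↦2, 3↦0, 4↦3, 5↦5, 6↦0, 7↦4, 8↦0, 9↦4, 10↦10]  zeros at y ∈ {3, 6, 8}
  x = 10: [0↦6, 1↦8, 2↦1, 3↦1, 4↦2, 5↦9, 6↦5, 7↦6, 8↦6, 9↦10, 10↦1]  zeros at y ∈ ∅
Collecting zeros: affine points = {(0, 5), (1, 1), (3, 10), (5, 2), (5, 5), (5, 7), (6, 0), (8, 5), (8, 9), (9, 3), (9, 6), (9, 8)}.
Total count |C(F_11)_aff| = 12.


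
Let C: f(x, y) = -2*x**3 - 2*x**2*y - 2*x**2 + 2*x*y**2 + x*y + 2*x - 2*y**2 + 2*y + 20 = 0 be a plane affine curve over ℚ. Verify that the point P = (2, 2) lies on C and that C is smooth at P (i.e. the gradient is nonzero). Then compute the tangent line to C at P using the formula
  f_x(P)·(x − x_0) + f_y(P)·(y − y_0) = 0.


Tangent line at P: -36*x + 4*y + 64 = 0.

Step 1: f(2, 2) = 0, so P lies on C.
Step 2: partial derivatives
  f_x(x, y) = -6*x**2 - 4*x*y - 4*x + 2*y**2 + y + 2, f_y(x, y) = -2*x**2 + 4*x*y + x - 4*y + 2.
  f_x(P) = -36, f_y(P) = 4 (gradient nonzero, so P is smooth).
Step 3: tangent line at P: -36·(x − 2) + 4·(y − 2) = 0.
Expanding: -36*x + 4*y + 64 = 0.


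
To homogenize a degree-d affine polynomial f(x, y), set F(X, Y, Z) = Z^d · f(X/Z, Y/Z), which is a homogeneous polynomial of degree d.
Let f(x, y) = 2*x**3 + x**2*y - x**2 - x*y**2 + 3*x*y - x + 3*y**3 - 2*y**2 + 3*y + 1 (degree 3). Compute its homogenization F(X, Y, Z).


F(X, Y, Z) = 2*X**3 + X**2*Y - X**2*Z - X*Y**2 + 3*X*Y*Z - X*Z**2 + 3*Y**3 - 2*Y**2*Z + 3*Y*Z**2 + Z**3

deg(f) = 3.
Substitute x = X/Z, y = Y/Z into f, then multiply by Z^3.
  monomial 2·x^3·y^0 ↦ 2·X^3·Y^0·Z^0.
  monomial 1·x^2·y^1 ↦ 1·X^2·Y^1·Z^0.
  monomial -1·x^2·y^0 ↦ -1·X^2·Y^0·Z^1.
  monomial -1·x^1·y^2 ↦ -1·X^1·Y^2·Z^0.
  monomial 3·x^1·y^1 ↦ 3·X^1·Y^1·Z^1.
  monomial -1·x^1·y^0 ↦ -1·X^1·Y^0·Z^2.
  monomial 3·x^0·y^3 ↦ 3·X^0·Y^3·Z^0.
  monomial -2·x^0·y^2 ↦ -2·X^0·Y^2·Z^1.
  monomial 3·x^0·y^1 ↦ 3·X^0·Y^1·Z^2.
  monomial 1·x^0·y^0 ↦ 1·X^0·Y^0·Z^3.
Collecting: F(X, Y, Z) = 2*X**3 + X**2*Y - X**2*Z - X*Y**2 + 3*X*Y*Z - X*Z**2 + 3*Y**3 - 2*Y**2*Z + 3*Y*Z**2 + Z**3.


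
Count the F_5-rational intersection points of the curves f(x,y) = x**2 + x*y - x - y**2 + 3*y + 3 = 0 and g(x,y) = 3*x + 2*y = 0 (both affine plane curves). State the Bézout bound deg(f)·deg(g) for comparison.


Common zeros: ∅; count = 0; Bézout bound = 2.

deg(f) = 2, deg(g) = 1, so Bézout bound = 2.
Scan x ∈ F_5. For each x, list the y ∈ F_5 with f(x, y) ≡ 0 and those with g(x, y) ≡ 0 (mod 5); the common zeros in that column are the intersection.
  x = 0: f ≡ 0 at y ∈ {1, 2}; g ≡ 0 at y ∈ {0}; common: ∅.
  x = 1: f ≡ 0 at y ∈ ∅; g ≡ 0 at y ∈ {1}; common: ∅.
  x = 2: f ≡ 0 at y ∈ {0}; g ≡ 0 at y ∈ {2}; common: ∅.
  x = 3: f ≡ 0 at y ∈ ∅; g ≡ 0 at y ∈ {3}; common: ∅.
  x = 4: f ≡ 0 at y ∈ {0, 2}; g ≡ 0 at y ∈ {4}; common: ∅.
Collecting: common zeros = ∅, so the count is 0.
Comparison with the Bézout bound: 0 ≤ 2 = deg(f)·deg(g), as expected for curves with no common component (the affine F_5-count falls short of the bound because intersections may lie at infinity, over extension fields, or carry multiplicity).


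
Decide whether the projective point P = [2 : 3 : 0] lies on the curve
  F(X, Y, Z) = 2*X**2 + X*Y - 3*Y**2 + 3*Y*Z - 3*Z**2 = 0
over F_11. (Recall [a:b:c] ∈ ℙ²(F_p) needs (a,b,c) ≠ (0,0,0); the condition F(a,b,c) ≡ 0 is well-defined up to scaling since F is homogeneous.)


F(2,3,0) ≡ 9 (mod 11); P is NOT on the curve.

Evaluate F(2, 3, 0) term-by-term (mod 11).
  2*X**2 ↦ 2·4·1·1 = 8
  X*Y ↦ 1·2·3·1 = 6
  -3*Y**2 ↦ -3·1·9·1 = -27
  3*Y*Z ↦ 3·1·3·0 = 0
  -3*Z**2 ↦ -3·1·1·0 = 0
Sum: F(2, 3, 0) = (8) + (6) + (-27) + (0) + (0) = -13.
Reducing mod 11: -13 ≡ 9 (mod 11).
Since F(a, b, c) ≡ 9 ≠ 0 (mod 11), P does NOT lie on the curve.


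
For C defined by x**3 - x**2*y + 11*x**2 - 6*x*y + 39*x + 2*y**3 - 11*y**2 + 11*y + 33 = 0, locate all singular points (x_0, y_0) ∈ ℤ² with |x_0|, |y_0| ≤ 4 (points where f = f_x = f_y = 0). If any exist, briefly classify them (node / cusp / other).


Singular points: {(-3, 2)}; classification: cusp.

Compute partial derivatives:
  f_x = 3*x**2 - 2*x*y + 22*x - 6*y + 39.
  f_y = -x**2 - 6*x + 6*y**2 - 22*y + 11.
Scan x_0 ∈ {−4, ..., 4}. For each x_0, f_y(x_0, y) is a polynomial in y; find its integer roots y ∈ {−4, ..., 4}, then test f_x and f at those candidates.
  x = -4: f_y(-4, y) = 6*y**2 - 22*y + 19; no integer root y with |y| ≤ 4.
  x = -3: f_y(-3, y) = 6*y**2 - 22*y + 20; vanishes at y ∈ {2}. (-3, 2): f_x = 0, f = 0 — SINGULAR.
  x = -2: f_y(-2, y) = 6*y**2 - 22*y + 19; no integer root y with |y| ≤ 4.
  x = -1: f_y(-1, y) = 6*y**2 - 22*y + 16; vanishes at y ∈ {1}. (-1, 1): f_x = 16 ≠ 0.
  x = 0: f_y(0, y) = 6*y**2 - 22*y + 11; no integer root y with |y| ≤ 4.
  x = 1: f_y(1, y) = 6*y**2 - 22*y + 4; no integer root y with |y| ≤ 4.
  x = 2: f_y(2, y) = 6*y**2 - 22*y - 5; no integer root y with |y| ≤ 4.
  x = 3: f_y(3, y) = 6*y**2 - 22*y - 16; no integer root y with |y| ≤ 4.
  x = 4: f_y(4, y) = 6*y**2 - 22*y - 29; no integer root y with |y| ≤ 4.
Only singular point on the grid: (-3, 2).
Classify: substitute x = -3 + u, y = 2 + v and expand: f = u**3 - u**2*v + 2*v**3 + v**2.
No constant or linear terms (consistent with a singular point). Quadratic part: v**2. Cubic part: u**3 - u**2*v + 2*v**3.
The quadratic part v**2 is a perfect square, so there is a single (double) tangent line v = 0, i.e. y = 2. Restricting the cubic part to that line (v = 0) leaves u**3 ≠ 0, so f is not divisible by v and the branch is v² ≈ -u**3 to lowest order — this is a cusp.
Classification: cusp.


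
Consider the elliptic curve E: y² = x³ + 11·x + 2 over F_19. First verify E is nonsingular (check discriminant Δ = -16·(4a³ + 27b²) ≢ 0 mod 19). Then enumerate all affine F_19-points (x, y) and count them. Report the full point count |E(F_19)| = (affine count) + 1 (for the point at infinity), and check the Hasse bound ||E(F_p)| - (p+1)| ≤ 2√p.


Affine points = {(3, 9), (3, 10), (5, 7), (5, 12), (7, 2), (7, 17), (12, 0), (13, 9), (13, 10), (18, 3), (18, 16)}; affine count = 11; |E(F_19)| = 12.

Discriminant check: Δ ∝ 4a³ + 27b² = 4·11³ + 27·2² = 4·1331 + 27·4 ≡ 17 (mod 19). Nonzero ⇒ E is nonsingular.
For each x ∈ F_19, compute rhs = x³ + 11·x + 2 mod 19, then count y ∈ F_19 with y² ≡ rhs.
  x = 0: rhs = 2, matching y values: none (0 points).
  x = 1: rhs = 14, matching y values: none (0 points).
  x = 2: rhs = 13, matching y values: none (0 points).
  x = 3: rhs = 5, matching y values: 9, 10 (2 points).
  x = 4: rhs = 15, matching y values: none (0 points).
  x = 5: rhs = 11, matching y values: 7, 12 (2 points).
  x = 6: rhs = 18, matching y values: none (0 points).
  x = 7: rhs = 4, matching y values: 2, 17 (2 points).
  x = 8: rhs = 13, matching y values: none (0 points).
  x = 9: rhs = 13, matching y values: none (0 points).
  x = 10: rhs = 10, matching y values: none (0 points).
  x = 11: rhs = 10, matching y values: none (0 points).
  x = 12: rhs = 0, matching y values: 0 (1 points).
  x = 13: rhs = 5, matching y values: 9, 10 (2 points).
  x = 14: rhs = 12, matching y values: none (0 points).
  x = 15: rhs = 8, matching y values: none (0 points).
  x = 16: rhs = 18, matching y values: none (0 points).
  x = 17: rhs = 10, matching y values: none (0 points).
  x = 18: rhs = 9, matching y values: 3, 16 (2 points).
Total affine count: 11.
Full point count |E(F_19)| = 11 + 1 = 12.
Hasse bound: |12 − (19+1)| = |-8| = 8 ≤ 2√19 ≈ 8.7178 ✓.


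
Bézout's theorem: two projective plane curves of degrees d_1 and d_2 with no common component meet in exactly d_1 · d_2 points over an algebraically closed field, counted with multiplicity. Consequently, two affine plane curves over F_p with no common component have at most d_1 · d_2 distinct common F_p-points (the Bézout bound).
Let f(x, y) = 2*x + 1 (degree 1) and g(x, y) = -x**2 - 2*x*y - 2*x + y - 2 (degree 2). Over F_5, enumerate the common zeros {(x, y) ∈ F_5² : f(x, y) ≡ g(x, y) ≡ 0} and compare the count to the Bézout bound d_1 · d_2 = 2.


Common zeros: {(2, 0)}; count = 1; Bézout bound = 2.

deg(f) = 1, deg(g) = 2, so Bézout bound = 2.
Scan x ∈ F_5. For each x, list the y ∈ F_5 with f(x, y) ≡ 0 and those with g(x, y) ≡ 0 (mod 5); the common zeros in that column are the intersection.
  x = 0: f ≡ 0 at y ∈ ∅; g ≡ 0 at y ∈ {2}; common: ∅.
  x = 1: f ≡ 0 at y ∈ ∅; g ≡ 0 at y ∈ {0}; common: ∅.
  x = 2: f ≡ 0 at y ∈ {0, 1, 2, 3, 4}; g ≡ 0 at y ∈ {0}; common: {0}.
  x = 3: f ≡ 0 at y ∈ ∅; g ≡ 0 at y ∈ ∅; common: ∅.
  x = 4: f ≡ 0 at y ∈ ∅; g ≡ 0 at y ∈ {2}; common: ∅.
Collecting: common zeros = {(2, 0)}, so the count is 1.
Comparison with the Bézout bound: 1 ≤ 2 = deg(f)·deg(g), as expected for curves with no common component (the affine F_5-count falls short of the bound because intersections may lie at infinity, over extension fields, or carry multiplicity).


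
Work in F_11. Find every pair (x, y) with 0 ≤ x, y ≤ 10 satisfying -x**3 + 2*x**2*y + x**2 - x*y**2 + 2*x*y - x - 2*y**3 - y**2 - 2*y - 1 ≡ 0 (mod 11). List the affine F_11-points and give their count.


Affine F_11-points: {(0, 5), (1, 2), (1, 4), (2, 4), (2, 7), (3, 0), (3, 9), (4, 1), (6, 0), (6, 4), (6, 9), (7, 10), (10, 9)}; count = 13.

For each of the 121 pairs (x, y) ∈ F_11², evaluate f(x, y) mod 11. Record the zeros.
  x = 0: [0↦10, 1↦5, 2↦8, 3↦7, 4↦1, 5↦0, 6↦3, 7↦9, 8↦6, 9↦4, 10↦2]  zeros at y ∈ {5}
  x = 1: [0↦9, 1↦7, 2↦0, 3↦9, 4↦0, 5↦5, 6↦1, 7↦9, 8↦6, 9↦2, 10↦7]  zeros at y ∈ {2, 4}
  x = 2: [0↦4, 1↦9, 2↦7, 3↦8, 4↦0, 5↦4, 6↦8, 7↦0, 8↦1, 9↦10, 10↦4]  zeros at y ∈ {4, 7}
  x = 3: [0↦0, 1↦5, 2↦1, 3↦9, 4↦6, 5↦2, 6↦7, 7↦9, 8↦7, 9↦0, 10↦9]  zeros at y ∈ {0, 9}
  x = 4: [0↦2, 1↦0, 2↦9, 3↦6, 4↦1, 5↦4, 6↦3, 7↦8, 8↦7, 9↦10, 10↦5]  zeros at y ∈ {1}
  x = 5: [0↦4, 1↦10, 2↦3, 3↦4, 4↦1, 5↦4, 6↦1, 7↦2, 8↦6, 9↦1, 10↦8]  zeros at y ∈ ∅
  x = 6: [0↦0, 1↦7, 2↦10, 3↦8, 4↦0, 5↦7, 6↦6, 7↦7, 8↦9, 9↦0, 10↦1]  zeros at y ∈ {0, 4, 9}
  x = 7: [0↦6, 1↦7, 2↦2, 3↦1, 4↦3, 5↦7, 6↦1, 7↦6, 8↦10, 9↦1, 10↦0]  zeros at y ∈ {10}
  x = 8: [0↦5, 1↦4, 2↦6, 3↦10, 4↦4, 5↦9, 6↦2, 7↦4, 8↦3, 9↦9, 10↦10]  zeros at y ∈ ∅
  x = 9: [0↦2, 1↦3, 2↦5, 3↦7, 4↦8, 5↦7, 6↦3, 7↦6, 8↦4, 9↦7, 10↦3]  zeros at y ∈ ∅
  x = 10: [0↦2, 1↦9, 2↦4, 3↦8, 4↦9, 5↦6, 6↦9, 7↦6, 8↦7, 9↦0, 10↦6]  zeros at y ∈ {9}
Collecting zeros: affine points = {(0, 5), (1, 2), (1, 4), (2, 4), (2, 7), (3, 0), (3, 9), (4, 1), (6, 0), (6, 4), (6, 9), (7, 10), (10, 9)}.
Total count |C(F_11)_aff| = 13.


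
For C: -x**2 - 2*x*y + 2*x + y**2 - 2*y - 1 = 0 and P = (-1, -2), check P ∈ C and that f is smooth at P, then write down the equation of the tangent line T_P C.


Tangent line at P: 8*x - 4*y = 0.

Step 1: f(-1, -2) = 0, so P lies on C.
Step 2: partial derivatives
  f_x(x, y) = -2*x - 2*y + 2, f_y(x, y) = -2*x + 2*y - 2.
  f_x(P) = 8, f_y(P) = -4 (gradient nonzero, so P is smooth).
Step 3: tangent line at P: 8·(x − -1) + -4·(y − -2) = 0.
Expanding: 8*x - 4*y = 0.


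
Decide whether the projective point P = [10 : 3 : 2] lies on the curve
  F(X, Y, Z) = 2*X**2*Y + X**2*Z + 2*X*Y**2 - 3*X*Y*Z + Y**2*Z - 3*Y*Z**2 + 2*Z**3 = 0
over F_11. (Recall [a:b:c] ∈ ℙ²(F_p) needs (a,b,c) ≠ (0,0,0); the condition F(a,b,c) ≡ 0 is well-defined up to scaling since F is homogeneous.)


F(10,3,2) ≡ 6 (mod 11); P is NOT on the curve.

Evaluate F(10, 3, 2) term-by-term (mod 11).
  2*X**2*Y ↦ 2·100·3·1 = 600
  X**2*Z ↦ 1·100·1·2 = 200
  2*X*Y**2 ↦ 2·10·9·1 = 180
  -3*X*Y*Z ↦ -3·10·3·2 = -180
  Y**2*Z ↦ 1·1·9·2 = 18
  -3*Y*Z**2 ↦ -3·1·3·4 = -36
  2*Z**3 ↦ 2·1·1·8 = 16
Sum: F(10, 3, 2) = (600) + (200) + (180) + (-180) + (18) + (-36) + (16) = 798.
Reducing mod 11: 798 ≡ 6 (mod 11).
Since F(a, b, c) ≡ 6 ≠ 0 (mod 11), P does NOT lie on the curve.


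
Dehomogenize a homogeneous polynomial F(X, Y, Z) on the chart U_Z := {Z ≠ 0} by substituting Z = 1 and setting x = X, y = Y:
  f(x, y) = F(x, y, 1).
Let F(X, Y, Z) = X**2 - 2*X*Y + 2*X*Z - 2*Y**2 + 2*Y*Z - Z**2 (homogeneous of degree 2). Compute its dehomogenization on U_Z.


f(x, y) = x**2 - 2*x*y + 2*x - 2*y**2 + 2*y - 1

On U_Z we set Z = 1. Each monomial c·X^i·Y^j·Z^k in F becomes c·x^i·y^j·1^k = c·x^i·y^j.
Substituting Z = 1: F(X, Y, 1) = x**2 - 2*x*y + 2*x - 2*y**2 + 2*y - 1.
Note: deg(f) ≤ deg(F) = 2; strict inequality happens when F is divisible by Z (lost terms).


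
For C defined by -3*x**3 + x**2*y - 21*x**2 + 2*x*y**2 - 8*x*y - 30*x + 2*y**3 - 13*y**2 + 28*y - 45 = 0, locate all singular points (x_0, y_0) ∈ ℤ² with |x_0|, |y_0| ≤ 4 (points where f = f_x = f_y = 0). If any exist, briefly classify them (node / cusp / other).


Singular points: {(-2, 3)}; classification: cusp.

Compute partial derivatives:
  f_x = -9*x**2 + 2*x*y - 42*x + 2*y**2 - 8*y - 30.
  f_y = x**2 + 4*x*y - 8*x + 6*y**2 - 26*y + 28.
Scan x_0 ∈ {−4, ..., 4}. For each x_0, f_y(x_0, y) is a polynomial in y; find its integer roots y ∈ {−4, ..., 4}, then test f_x and f at those candidates.
  x = -4: f_y(-4, y) = 6*y**2 - 42*y + 76; no integer root y with |y| ≤ 4.
  x = -3: f_y(-3, y) = 6*y**2 - 38*y + 61; no integer root y with |y| ≤ 4.
  x = -2: f_y(-2, y) = 6*y**2 - 34*y + 48; vanishes at y ∈ {3}. (-2, 3): f_x = 0, f = 0 — SINGULAR.
  x = -1: f_y(-1, y) = 6*y**2 - 30*y + 37; no integer root y with |y| ≤ 4.
  x = 0: f_y(0, y) = 6*y**2 - 26*y + 28; vanishes at y ∈ {2}. (0, 2): f_x = -38 ≠ 0.
  x = 1: f_y(1, y) = 6*y**2 - 22*y + 21; no integer root y with |y| ≤ 4.
  x = 2: f_y(2, y) = 6*y**2 - 18*y + 16; no integer root y with |y| ≤ 4.
  x = 3: f_y(3, y) = 6*y**2 - 14*y + 13; no integer root y with |y| ≤ 4.
  x = 4: f_y(4, y) = 6*y**2 - 10*y + 12; no integer root y with |y| ≤ 4.
Only singular point on the grid: (-2, 3).
Classify: substitute x = -2 + u, y = 3 + v and expand: f = -3*u**3 + u**2*v + 2*u*v**2 + 2*v**3 + v**2.
No constant or linear terms (consistent with a singular point). Quadratic part: v**2. Cubic part: -3*u**3 + u**2*v + 2*u*v**2 + 2*v**3.
The quadratic part v**2 is a perfect square, so there is a single (double) tangent line v = 0, i.e. y = 3. Restricting the cubic part to that line (v = 0) leaves -3*u**3 ≠ 0, so f is not divisible by v and the branch is v² ≈ 3*u**3 to lowest order — this is a cusp.
Classification: cusp.


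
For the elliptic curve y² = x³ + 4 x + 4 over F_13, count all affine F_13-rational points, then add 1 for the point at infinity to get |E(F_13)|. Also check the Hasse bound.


Affine points = {(0, 2), (0, 11), (1, 3), (1, 10), (3, 2), (3, 11), (6, 6), (6, 7), (10, 2), (10, 11), (11, 1), (11, 12), (12, 5), (12, 8)}; affine count = 14; |E(F_13)| = 15.

Discriminant check: Δ ∝ 4a³ + 27b² = 4·4³ + 27·4² = 4·64 + 27·16 ≡ 12 (mod 13). Nonzero ⇒ E is nonsingular.
For each x ∈ F_13, compute rhs = x³ + 4·x + 4 mod 13, then count y ∈ F_13 with y² ≡ rhs.
  x = 0: rhs = 4, matching y values: 2, 11 (2 points).
  x = 1: rhs = 9, matching y values: 3, 10 (2 points).
  x = 2: rhs = 7, matching y values: none (0 points).
  x = 3: rhs = 4, matching y values: 2, 11 (2 points).
  x = 4: rhs = 6, matching y values: none (0 points).
  x = 5: rhs = 6, matching y values: none (0 points).
  x = 6: rhs = 10, matching y values: 6, 7 (2 points).
  x = 7: rhs = 11, matching y values: none (0 points).
  x = 8: rhs = 2, matching y values: none (0 points).
  x = 9: rhs = 2, matching y values: none (0 points).
  x = 10: rhs = 4, matching y values: 2, 11 (2 points).
  x = 11: rhs = 1, matching y values: 1, 12 (2 points).
  x = 12: rhs = 12, matching y values: 5, 8 (2 points).
Total affine count: 14.
Full point count |E(F_13)| = 14 + 1 = 15.
Hasse bound: |15 − (13+1)| = |1| = 1 ≤ 2√13 ≈ 7.2111 ✓.


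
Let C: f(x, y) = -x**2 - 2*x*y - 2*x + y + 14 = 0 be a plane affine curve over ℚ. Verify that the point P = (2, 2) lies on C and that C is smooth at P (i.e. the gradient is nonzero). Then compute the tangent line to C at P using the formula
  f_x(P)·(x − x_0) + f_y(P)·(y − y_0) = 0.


Tangent line at P: -10*x - 3*y + 26 = 0.

Step 1: f(2, 2) = 0, so P lies on C.
Step 2: partial derivatives
  f_x(x, y) = -2*x - 2*y - 2, f_y(x, y) = 1 - 2*x.
  f_x(P) = -10, f_y(P) = -3 (gradient nonzero, so P is smooth).
Step 3: tangent line at P: -10·(x − 2) + -3·(y − 2) = 0.
Expanding: -10*x - 3*y + 26 = 0.


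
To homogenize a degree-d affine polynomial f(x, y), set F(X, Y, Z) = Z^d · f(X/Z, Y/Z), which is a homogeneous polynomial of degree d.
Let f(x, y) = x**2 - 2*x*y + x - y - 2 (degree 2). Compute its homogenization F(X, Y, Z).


F(X, Y, Z) = X**2 - 2*X*Y + X*Z - Y*Z - 2*Z**2

deg(f) = 2.
Substitute x = X/Z, y = Y/Z into f, then multiply by Z^2.
  monomial 1·x^2·y^0 ↦ 1·X^2·Y^0·Z^0.
  monomial -2·x^1·y^1 ↦ -2·X^1·Y^1·Z^0.
  monomial 1·x^1·y^0 ↦ 1·X^1·Y^0·Z^1.
  monomial -1·x^0·y^1 ↦ -1·X^0·Y^1·Z^1.
  monomial -2·x^0·y^0 ↦ -2·X^0·Y^0·Z^2.
Collecting: F(X, Y, Z) = X**2 - 2*X*Y + X*Z - Y*Z - 2*Z**2.


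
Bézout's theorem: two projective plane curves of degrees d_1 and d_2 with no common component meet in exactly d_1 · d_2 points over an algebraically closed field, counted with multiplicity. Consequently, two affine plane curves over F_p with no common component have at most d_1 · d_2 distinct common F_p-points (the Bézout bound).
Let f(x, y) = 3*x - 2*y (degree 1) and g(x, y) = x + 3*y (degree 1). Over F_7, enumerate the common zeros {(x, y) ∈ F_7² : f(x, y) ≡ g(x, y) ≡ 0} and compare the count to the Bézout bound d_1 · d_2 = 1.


Common zeros: {(0, 0)}; count = 1; Bézout bound = 1.

deg(f) = 1, deg(g) = 1, so Bézout bound = 1.
Scan x ∈ F_7. For each x, list the y ∈ F_7 with f(x, y) ≡ 0 and those with g(x, y) ≡ 0 (mod 7); the common zeros in that column are the intersection.
  x = 0: f ≡ 0 at y ∈ {0}; g ≡ 0 at y ∈ {0}; common: {0}.
  x = 1: f ≡ 0 at y ∈ {5}; g ≡ 0 at y ∈ {2}; common: ∅.
  x = 2: f ≡ 0 at y ∈ {3}; g ≡ 0 at y ∈ {4}; common: ∅.
  x = 3: f ≡ 0 at y ∈ {1}; g ≡ 0 at y ∈ {6}; common: ∅.
  x = 4: f ≡ 0 at y ∈ {6}; g ≡ 0 at y ∈ {1}; common: ∅.
  x = 5: f ≡ 0 at y ∈ {4}; g ≡ 0 at y ∈ {3}; common: ∅.
  x = 6: f ≡ 0 at y ∈ {2}; g ≡ 0 at y ∈ {5}; common: ∅.
Collecting: common zeros = {(0, 0)}, so the count is 1.
Comparison with the Bézout bound: 1 ≤ 1 = deg(f)·deg(g), as expected for curves with no common component (the bound is attained).


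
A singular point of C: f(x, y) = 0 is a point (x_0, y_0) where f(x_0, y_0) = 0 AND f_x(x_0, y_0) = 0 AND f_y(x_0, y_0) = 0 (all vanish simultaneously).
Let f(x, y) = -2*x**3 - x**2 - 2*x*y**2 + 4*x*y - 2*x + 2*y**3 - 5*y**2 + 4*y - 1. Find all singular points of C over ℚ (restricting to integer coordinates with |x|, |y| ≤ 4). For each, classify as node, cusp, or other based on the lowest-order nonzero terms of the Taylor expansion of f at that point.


Singular points: {(0, 1)}; classification: node.

Compute partial derivatives:
  f_x = -6*x**2 - 2*x - 2*y**2 + 4*y - 2.
  f_y = -4*x*y + 4*x + 6*y**2 - 10*y + 4.
Scan x_0 ∈ {−4, ..., 4}. For each x_0, f_y(x_0, y) is a polynomial in y; find its integer roots y ∈ {−4, ..., 4}, then test f_x and f at those candidates.
  x = -4: f_y(-4, y) = 6*y**2 + 6*y - 12; vanishes at y ∈ {-2, 1}. (-4, -2): f_x = -106 ≠ 0; (-4, 1): f_x = -88 ≠ 0.
  x = -3: f_y(-3, y) = 6*y**2 + 2*y - 8; vanishes at y ∈ {1}. (-3, 1): f_x = -48 ≠ 0.
  x = -2: f_y(-2, y) = 6*y**2 - 2*y - 4; vanishes at y ∈ {1}. (-2, 1): f_x = -20 ≠ 0.
  x = -1: f_y(-1, y) = 6*y**2 - 6*y; vanishes at y ∈ {0, 1}. (-1, 0): f_x = -6 ≠ 0; (-1, 1): f_x = -4 ≠ 0.
  x = 0: f_y(0, y) = 6*y**2 - 10*y + 4; vanishes at y ∈ {1}. (0, 1): f_x = 0, f = 0 — SINGULAR.
  x = 1: f_y(1, y) = 6*y**2 - 14*y + 8; vanishes at y ∈ {1}. (1, 1): f_x = -8 ≠ 0.
  x = 2: f_y(2, y) = 6*y**2 - 18*y + 12; vanishes at y ∈ {1, 2}. (2, 1): f_x = -28 ≠ 0; (2, 2): f_x = -30 ≠ 0.
  x = 3: f_y(3, y) = 6*y**2 - 22*y + 16; vanishes at y ∈ {1}. (3, 1): f_x = -60 ≠ 0.
  x = 4: f_y(4, y) = 6*y**2 - 26*y + 20; vanishes at y ∈ {1}. (4, 1): f_x = -104 ≠ 0.
Only singular point on the grid: (0, 1).
Classify: substitute x = 0 + u, y = 1 + v and expand: f = -2*u**3 - u**2 - 2*u*v**2 + 2*v**3 + v**2.
No constant or linear terms (consistent with a singular point). Quadratic part: -u**2 + v**2. Cubic part: -2*u**3 - 2*u*v**2 + 2*v**3.
The quadratic part v**2 - u**2 = (v − u)(v + u) splits into two distinct linear factors, so there are two distinct tangent lines y − 1 = ±(x − 0) — this is a node (ordinary double point).
Classification: node.


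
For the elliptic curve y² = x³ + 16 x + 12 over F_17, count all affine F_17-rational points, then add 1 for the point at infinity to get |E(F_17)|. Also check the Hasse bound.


Affine points = {(2, 1), (2, 16), (3, 6), (3, 11), (4, 2), (4, 15), (5, 8), (5, 9), (6, 1), (6, 16), (7, 5), (7, 12), (9, 1), (9, 16), (10, 4), (10, 13)}; affine count = 16; |E(F_17)| = 17.

Discriminant check: Δ ∝ 4a³ + 27b² = 4·16³ + 27·12² = 4·4096 + 27·144 ≡ 8 (mod 17). Nonzero ⇒ E is nonsingular.
For each x ∈ F_17, compute rhs = x³ + 16·x + 12 mod 17, then count y ∈ F_17 with y² ≡ rhs.
  x = 0: rhs = 12, matching y values: none (0 points).
  x = 1: rhs = 12, matching y values: none (0 points).
  x = 2: rhs = 1, matching y values: 1, 16 (2 points).
  x = 3: rhs = 2, matching y values: 6, 11 (2 points).
  x = 4: rhs = 4, matching y values: 2, 15 (2 points).
  x = 5: rhs = 13, matching y values: 8, 9 (2 points).
  x = 6: rhs = 1, matching y values: 1, 16 (2 points).
  x = 7: rhs = 8, matching y values: 5, 12 (2 points).
  x = 8: rhs = 6, matching y values: none (0 points).
  x = 9: rhs = 1, matching y values: 1, 16 (2 points).
  x = 10: rhs = 16, matching y values: 4, 13 (2 points).
  x = 11: rhs = 6, matching y values: none (0 points).
  x = 12: rhs = 11, matching y values: none (0 points).
  x = 13: rhs = 3, matching y values: none (0 points).
  x = 14: rhs = 5, matching y values: none (0 points).
  x = 15: rhs = 6, matching y values: none (0 points).
  x = 16: rhs = 12, matching y values: none (0 points).
Total affine count: 16.
Full point count |E(F_17)| = 16 + 1 = 17.
Hasse bound: |17 − (17+1)| = |-1| = 1 ≤ 2√17 ≈ 8.2462 ✓.


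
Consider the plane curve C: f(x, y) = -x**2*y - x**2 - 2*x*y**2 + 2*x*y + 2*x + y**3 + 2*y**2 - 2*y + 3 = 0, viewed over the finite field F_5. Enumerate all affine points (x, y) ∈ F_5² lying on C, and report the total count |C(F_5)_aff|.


Affine F_5-points: {(0, 2), (1, 2), (2, 1), (3, 0), (3, 4), (4, 0), (4, 1)}; count = 7.

For each of the 25 pairs (x, y) ∈ F_5², evaluate f(x, y) mod 5. Record the zeros.
  x = 0: [0↦3, 1↦4, 2↦0, 3↦2, 4↦1]  zeros at y ∈ {2}
  x = 1: [0↦4, 1↦4, 2↦0, 3↦3, 4↦4]  zeros at y ∈ {2}
  x = 2: [0↦3, 1↦0, 2↦4, 3↦1, 4↦2]  zeros at y ∈ {1}
  x = 3: [0↦0, 1↦2, 2↦2, 3↦1, 4↦0]  zeros at y ∈ {0, 4}
  x = 4: [0↦0, 1↦0, 2↦4, 3↦3, 4↦3]  zeros at y ∈ {0, 1}
Collecting zeros: affine points = {(0, 2), (1, 2), (2, 1), (3, 0), (3, 4), (4, 0), (4, 1)}.
Total count |C(F_5)_aff| = 7.


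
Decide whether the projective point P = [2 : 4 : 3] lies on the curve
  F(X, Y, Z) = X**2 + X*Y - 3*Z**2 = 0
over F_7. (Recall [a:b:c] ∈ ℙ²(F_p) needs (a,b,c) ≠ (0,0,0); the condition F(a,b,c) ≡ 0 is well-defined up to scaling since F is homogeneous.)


F(2,4,3) ≡ 6 (mod 7); P is NOT on the curve.

Evaluate F(2, 4, 3) term-by-term (mod 7).
  X**2 ↦ 1·4·1·1 = 4
  X*Y ↦ 1·2·4·1 = 8
  -3*Z**2 ↦ -3·1·1·9 = -27
Sum: F(2, 4, 3) = (4) + (8) + (-27) = -15.
Reducing mod 7: -15 ≡ 6 (mod 7).
Since F(a, b, c) ≡ 6 ≠ 0 (mod 7), P does NOT lie on the curve.


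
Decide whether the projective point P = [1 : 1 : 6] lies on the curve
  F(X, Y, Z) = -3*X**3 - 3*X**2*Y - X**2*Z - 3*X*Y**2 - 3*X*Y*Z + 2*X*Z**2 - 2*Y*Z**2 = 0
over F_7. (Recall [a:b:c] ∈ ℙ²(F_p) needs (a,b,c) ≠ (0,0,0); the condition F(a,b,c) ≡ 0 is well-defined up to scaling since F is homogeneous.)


F(1,1,6) ≡ 2 (mod 7); P is NOT on the curve.

Evaluate F(1, 1, 6) term-by-term (mod 7).
  -3*X**3 ↦ -3·1·1·1 = -3
  -3*X**2*Y ↦ -3·1·1·1 = -3
  -X**2*Z ↦ -1·1·1·6 = -6
  -3*X*Y**2 ↦ -3·1·1·1 = -3
  -3*X*Y*Z ↦ -3·1·1·6 = -18
  2*X*Z**2 ↦ 2·1·1·36 = 72
  -2*Y*Z**2 ↦ -2·1·1·36 = -72
Sum: F(1, 1, 6) = (-3) + (-3) + (-6) + (-3) + (-18) + (72) + (-72) = -33.
Reducing mod 7: -33 ≡ 2 (mod 7).
Since F(a, b, c) ≡ 2 ≠ 0 (mod 7), P does NOT lie on the curve.


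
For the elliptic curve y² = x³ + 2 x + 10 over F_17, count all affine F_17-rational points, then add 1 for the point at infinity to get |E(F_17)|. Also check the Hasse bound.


Affine points = {(1, 8), (1, 9), (3, 3), (3, 14), (5, 3), (5, 14), (6, 0), (9, 3), (9, 14), (15, 7), (15, 10)}; affine count = 11; |E(F_17)| = 12.

Discriminant check: Δ ∝ 4a³ + 27b² = 4·2³ + 27·10² = 4·8 + 27·100 ≡ 12 (mod 17). Nonzero ⇒ E is nonsingular.
For each x ∈ F_17, compute rhs = x³ + 2·x + 10 mod 17, then count y ∈ F_17 with y² ≡ rhs.
  x = 0: rhs = 10, matching y values: none (0 points).
  x = 1: rhs = 13, matching y values: 8, 9 (2 points).
  x = 2: rhs = 5, matching y values: none (0 points).
  x = 3: rhs = 9, matching y values: 3, 14 (2 points).
  x = 4: rhs = 14, matching y values: none (0 points).
  x = 5: rhs = 9, matching y values: 3, 14 (2 points).
  x = 6: rhs = 0, matching y values: 0 (1 points).
  x = 7: rhs = 10, matching y values: none (0 points).
  x = 8: rhs = 11, matching y values: none (0 points).
  x = 9: rhs = 9, matching y values: 3, 14 (2 points).
  x = 10: rhs = 10, matching y values: none (0 points).
  x = 11: rhs = 3, matching y values: none (0 points).
  x = 12: rhs = 11, matching y values: none (0 points).
  x = 13: rhs = 6, matching y values: none (0 points).
  x = 14: rhs = 11, matching y values: none (0 points).
  x = 15: rhs = 15, matching y values: 7, 10 (2 points).
  x = 16: rhs = 7, matching y values: none (0 points).
Total affine count: 11.
Full point count |E(F_17)| = 11 + 1 = 12.
Hasse bound: |12 − (17+1)| = |-6| = 6 ≤ 2√17 ≈ 8.2462 ✓.


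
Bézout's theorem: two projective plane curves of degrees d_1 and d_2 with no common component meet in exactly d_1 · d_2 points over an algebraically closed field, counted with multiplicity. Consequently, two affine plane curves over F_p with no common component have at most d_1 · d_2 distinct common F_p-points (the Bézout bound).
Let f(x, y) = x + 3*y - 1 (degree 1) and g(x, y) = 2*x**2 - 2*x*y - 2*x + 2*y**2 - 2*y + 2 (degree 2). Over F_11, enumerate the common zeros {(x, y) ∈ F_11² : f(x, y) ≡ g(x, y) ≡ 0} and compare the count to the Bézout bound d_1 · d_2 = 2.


Common zeros: ∅; count = 0; Bézout bound = 2.

deg(f) = 1, deg(g) = 2, so Bézout bound = 2.
Scan x ∈ F_11. For each x, list the y ∈ F_11 with f(x, y) ≡ 0 and those with g(x, y) ≡ 0 (mod 11); the common zeros in that column are the intersection.
  x = 0: f ≡ 0 at y ∈ {4}; g ≡ 0 at y ∈ ∅; common: ∅.
  x = 1: f ≡ 0 at y ∈ {0}; g ≡ 0 at y ∈ {1}; common: ∅.
  x = 2: f ≡ 0 at y ∈ {7}; g ≡ 0 at y ∈ ∅; common: ∅.
  x = 3: f ≡ 0 at y ∈ {3}; g ≡ 0 at y ∈ ∅; common: ∅.
  x = 4: f ≡ 0 at y ∈ {10}; g ≡ 0 at y ∈ ∅; common: ∅.
  x = 5: f ≡ 0 at y ∈ {6}; g ≡ 0 at y ∈ ∅; common: ∅.
  x = 6: f ≡ 0 at y ∈ {2}; g ≡ 0 at y ∈ ∅; common: ∅.
  x = 7: f ≡ 0 at y ∈ {9}; g ≡ 0 at y ∈ ∅; common: ∅.
  x = 8: f ≡ 0 at y ∈ {5}; g ≡ 0 at y ∈ ∅; common: ∅.
  x = 9: f ≡ 0 at y ∈ {1}; g ≡ 0 at y ∈ ∅; common: ∅.
  x = 10: f ≡ 0 at y ∈ {8}; g ≡ 0 at y ∈ ∅; common: ∅.
Collecting: common zeros = ∅, so the count is 0.
Comparison with the Bézout bound: 0 ≤ 2 = deg(f)·deg(g), as expected for curves with no common component (the affine F_11-count falls short of the bound because intersections may lie at infinity, over extension fields, or carry multiplicity).


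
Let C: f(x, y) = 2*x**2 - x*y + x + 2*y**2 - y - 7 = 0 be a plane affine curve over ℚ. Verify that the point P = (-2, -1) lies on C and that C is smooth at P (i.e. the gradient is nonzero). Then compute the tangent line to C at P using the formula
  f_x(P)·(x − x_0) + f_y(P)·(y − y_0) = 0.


Tangent line at P: -6*x - 3*y - 15 = 0.

Step 1: f(-2, -1) = 0, so P lies on C.
Step 2: partial derivatives
  f_x(x, y) = 4*x - y + 1, f_y(x, y) = -x + 4*y - 1.
  f_x(P) = -6, f_y(P) = -3 (gradient nonzero, so P is smooth).
Step 3: tangent line at P: -6·(x − -2) + -3·(y − -1) = 0.
Expanding: -6*x - 3*y - 15 = 0.


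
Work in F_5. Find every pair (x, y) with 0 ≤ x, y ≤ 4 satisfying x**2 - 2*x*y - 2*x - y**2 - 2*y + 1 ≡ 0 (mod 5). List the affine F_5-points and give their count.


Affine F_5-points: {(1, 0), (1, 1), (2, 2), (3, 1), (4, 2), (4, 3)}; count = 6.

For each of the 25 pairs (x, y) ∈ F_5², evaluate f(x, y) mod 5. Record the zeros.
  x = 0: [0↦1, 1↦3, 2↦3, 3↦1, 4↦2]  zeros at y ∈ ∅
  x = 1: [0↦0, 1↦0, 2↦3, 3↦4, 4↦3]  zeros at y ∈ {0, 1}
  x = 2: [0↦1, 1↦4, 2↦0, 3↦4, 4↦1]  zeros at y ∈ {2}
  x = 3: [0↦4, 1↦0, 2↦4, 3↦1, 4↦1]  zeros at y ∈ {1}
  x = 4: [0↦4, 1↦3, 2↦0, 3↦0, 4↦3]  zeros at y ∈ {2, 3}
Collecting zeros: affine points = {(1, 0), (1, 1), (2, 2), (3, 1), (4, 2), (4, 3)}.
Total count |C(F_5)_aff| = 6.


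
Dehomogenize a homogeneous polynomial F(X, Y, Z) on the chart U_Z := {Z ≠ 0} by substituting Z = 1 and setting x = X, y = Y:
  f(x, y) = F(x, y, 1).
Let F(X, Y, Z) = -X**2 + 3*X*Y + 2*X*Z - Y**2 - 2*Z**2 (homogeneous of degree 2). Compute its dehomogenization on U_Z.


f(x, y) = -x**2 + 3*x*y + 2*x - y**2 - 2

On U_Z we set Z = 1. Each monomial c·X^i·Y^j·Z^k in F becomes c·x^i·y^j·1^k = c·x^i·y^j.
Substituting Z = 1: F(X, Y, 1) = -x**2 + 3*x*y + 2*x - y**2 - 2.
Note: deg(f) ≤ deg(F) = 2; strict inequality happens when F is divisible by Z (lost terms).
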